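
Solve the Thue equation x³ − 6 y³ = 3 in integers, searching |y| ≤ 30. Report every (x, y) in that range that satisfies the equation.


The equation is x³ - 6y³ = 3. For fixed y, x³ = 6·y³ + 3, so a solution requires the RHS to be a perfect cube.
Strategy: iterate y from -30 to 30, compute RHS = 6·y³ + 3, and check whether it is a (positive or negative) perfect cube.
Check small values of y:
  y = 0: RHS = 3 is not a perfect cube.
  y = 1: RHS = 9 is not a perfect cube.
  y = -1: RHS = -3 is not a perfect cube.
  y = 2: RHS = 51 is not a perfect cube.
  y = -2: RHS = -45 is not a perfect cube.
  y = 3: RHS = 165 is not a perfect cube.
  y = -3: RHS = -159 is not a perfect cube.
Continuing the search up to |y| = 30 finds no solutions either.
No (x, y) in the scanned range satisfies the equation.

No integer solutions with |y| ≤ 30.


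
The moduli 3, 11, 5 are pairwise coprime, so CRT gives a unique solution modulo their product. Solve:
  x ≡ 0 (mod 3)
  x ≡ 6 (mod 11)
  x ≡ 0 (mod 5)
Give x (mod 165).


Moduli 3, 11, 5 are pairwise coprime; by CRT there is a unique solution modulo M = 3 · 11 · 5 = 165.
Solve pairwise, accumulating the modulus:
  Start with x ≡ 0 (mod 3).
  Combine with x ≡ 6 (mod 11): since gcd(3, 11) = 1, we get a unique residue mod 33.
    Write x = 0 + 3·t and substitute into x ≡ 6 (mod 11): 3·t ≡ 6 − 0 = 6 (mod 11).
    The inverse of 3 mod 11 is 4 (since 3·4 = 12 = 1·11 + 1), so t ≡ 4·6 = 24 ≡ 2 (mod 11).
    Then x = 0 + 3·2 = 6, valid modulo lcm(3, 11) = 33: x ≡ 6 (mod 33).
  Combine with x ≡ 0 (mod 5): since gcd(33, 5) = 1, we get a unique residue mod 165.
    Write x = 6 + 33·t and substitute into x ≡ 0 (mod 5): 33·t ≡ 0 − 6 = -6 (mod 5).
    Reduce coefficients mod 5: 3·t ≡ 4 (mod 5).
    The inverse of 3 mod 5 is 2 (since 3·2 = 6 = 1·5 + 1), so t ≡ 2·4 = 8 ≡ 3 (mod 5).
    Then x = 6 + 33·3 = 105, valid modulo lcm(33, 5) = 165: x ≡ 105 (mod 165).
Verify: 105 mod 3 = 0 ✓, 105 mod 11 = 6 ✓, 105 mod 5 = 0 ✓.

x ≡ 105 (mod 165).


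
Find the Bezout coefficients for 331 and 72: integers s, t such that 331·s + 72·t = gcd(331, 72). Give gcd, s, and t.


Euclidean algorithm on (331, 72) — divide until remainder is 0:
  331 = 4 · 72 + 43
  72 = 1 · 43 + 29
  43 = 1 · 29 + 14
  29 = 2 · 14 + 1
  14 = 14 · 1 + 0
gcd(331, 72) = 1.
Track Bezout coefficients alongside the remainders: start with r₀ = 331 = a·1 + b·0 (s = 1, t = 0) and r₁ = 72 = a·0 + b·1 (s = 0, t = 1); each new remainder r_{k+1} = r_{k-1} − q_k·r_k inherits s_{k+1} = s_{k-1} − q_k·s_k, t_{k+1} = t_{k-1} − q_k·t_k, so r_k = a·s_k + b·t_k at every step:
  q = 4: r = 43, s = 1 − 4·0 = 1, t = 0 − 4·1 = -4  (check: 331·1 + 72·(-4) = 43)
  q = 1: r = 29, s = 0 − 1·1 = -1, t = 1 − 1·(-4) = 5  (check: 331·(-1) + 72·5 = 29)
  q = 1: r = 14, s = 1 − 1·(-1) = 2, t = -4 − 1·5 = -9  (check: 331·2 + 72·(-9) = 14)
  q = 2: r = 1, s = -1 − 2·2 = -5, t = 5 − 2·(-9) = 23  (check: 331·(-5) + 72·23 = 1)
The row with r = 1 (the gcd) gives the Bezout coefficients s = -5, t = 23.
Result: 331 · (-5) + 72 · (23) = 1.

gcd(331, 72) = 1; s = -5, t = 23 (check: 331·(-5) + 72·23 = 1).


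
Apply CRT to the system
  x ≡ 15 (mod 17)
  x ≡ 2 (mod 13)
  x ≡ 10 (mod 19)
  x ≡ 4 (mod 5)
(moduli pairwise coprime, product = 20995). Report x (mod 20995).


Product of moduli M = 17 · 13 · 19 · 5 = 20995.
Merge one congruence at a time:
  Start: x ≡ 15 (mod 17).
  Combine with x ≡ 2 (mod 13); new modulus lcm = 221.
    Write x = 15 + 17·t and substitute into x ≡ 2 (mod 13): 17·t ≡ 2 − 15 = -13 (mod 13).
    Reduce coefficients mod 13: 4·t ≡ 0 (mod 13).
    The inverse of 4 mod 13 is 10 (since 4·10 = 40 = 3·13 + 1), so t ≡ 10·0 = 0 ≡ 0 (mod 13).
    Then x = 15 + 17·0 = 15, valid modulo lcm(17, 13) = 221: x ≡ 15 (mod 221).
  Combine with x ≡ 10 (mod 19); new modulus lcm = 4199.
    Write x = 15 + 221·t and substitute into x ≡ 10 (mod 19): 221·t ≡ 10 − 15 = -5 (mod 19).
    Reduce coefficients mod 19: 12·t ≡ 14 (mod 19).
    The inverse of 12 mod 19 is 8 (since 12·8 = 96 = 5·19 + 1), so t ≡ 8·14 = 112 ≡ 17 (mod 19).
    Then x = 15 + 221·17 = 3772, valid modulo lcm(221, 19) = 4199: x ≡ 3772 (mod 4199).
  Combine with x ≡ 4 (mod 5); new modulus lcm = 20995.
    Write x = 3772 + 4199·t and substitute into x ≡ 4 (mod 5): 4199·t ≡ 4 − 3772 = -3768 (mod 5).
    Reduce coefficients mod 5: 4·t ≡ 2 (mod 5).
    The inverse of 4 mod 5 is 4 (since 4·4 = 16 = 3·5 + 1), so t ≡ 4·2 = 8 ≡ 3 (mod 5).
    Then x = 3772 + 4199·3 = 16369, valid modulo lcm(4199, 5) = 20995: x ≡ 16369 (mod 20995).
Verify against each original: 16369 mod 17 = 15, 16369 mod 13 = 2, 16369 mod 19 = 10, 16369 mod 5 = 4.

x ≡ 16369 (mod 20995).


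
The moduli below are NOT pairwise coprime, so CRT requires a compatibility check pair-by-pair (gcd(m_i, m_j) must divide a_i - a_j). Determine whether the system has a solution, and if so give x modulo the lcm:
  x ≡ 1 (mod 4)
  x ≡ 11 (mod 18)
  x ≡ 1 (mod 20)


Moduli 4, 18, 20 are not pairwise coprime, so CRT works modulo lcm(m_i) when all pairwise compatibility conditions hold.
Pairwise compatibility: gcd(m_i, m_j) must divide a_i - a_j for every pair.
Merge one congruence at a time:
  Start: x ≡ 1 (mod 4).
  Combine with x ≡ 11 (mod 18): gcd(4, 18) = 2; 11 - 1 = 10, which IS divisible by 2, so compatible.
    Write x = 1 + 4·t and substitute into x ≡ 11 (mod 18): 4·t ≡ 11 − 1 = 10 (mod 18).
    Divide the congruence (and modulus) by g = 2: 2·t ≡ 5 (mod 9).
    The inverse of 2 mod 9 is 5 (since 2·5 = 10 = 1·9 + 1), so t ≡ 5·5 = 25 ≡ 7 (mod 9).
    Then x = 1 + 4·7 = 29, valid modulo lcm(4, 18) = 36: x ≡ 29 (mod 36).
  Combine with x ≡ 1 (mod 20): gcd(36, 20) = 4; 1 - 29 = -28, which IS divisible by 4, so compatible.
    Write x = 29 + 36·t and substitute into x ≡ 1 (mod 20): 36·t ≡ 1 − 29 = -28 (mod 20).
    Divide the congruence (and modulus) by g = 4: 9·t ≡ -7 (mod 5).
    Reduce coefficients mod 5: 4·t ≡ 3 (mod 5).
    The inverse of 4 mod 5 is 4 (since 4·4 = 16 = 3·5 + 1), so t ≡ 4·3 = 12 ≡ 2 (mod 5).
    Then x = 29 + 36·2 = 101, valid modulo lcm(36, 20) = 180: x ≡ 101 (mod 180).
Verify: 101 mod 4 = 1, 101 mod 18 = 11, 101 mod 20 = 1.

x ≡ 101 (mod 180).


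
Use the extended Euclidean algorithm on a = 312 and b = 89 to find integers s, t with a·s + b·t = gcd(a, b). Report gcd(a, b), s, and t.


Euclidean algorithm on (312, 89) — divide until remainder is 0:
  312 = 3 · 89 + 45
  89 = 1 · 45 + 44
  45 = 1 · 44 + 1
  44 = 44 · 1 + 0
gcd(312, 89) = 1.
Track Bezout coefficients alongside the remainders: start with r₀ = 312 = a·1 + b·0 (s = 1, t = 0) and r₁ = 89 = a·0 + b·1 (s = 0, t = 1); each new remainder r_{k+1} = r_{k-1} − q_k·r_k inherits s_{k+1} = s_{k-1} − q_k·s_k, t_{k+1} = t_{k-1} − q_k·t_k, so r_k = a·s_k + b·t_k at every step:
  q = 3: r = 45, s = 1 − 3·0 = 1, t = 0 − 3·1 = -3  (check: 312·1 + 89·(-3) = 45)
  q = 1: r = 44, s = 0 − 1·1 = -1, t = 1 − 1·(-3) = 4  (check: 312·(-1) + 89·4 = 44)
  q = 1: r = 1, s = 1 − 1·(-1) = 2, t = -3 − 1·4 = -7  (check: 312·2 + 89·(-7) = 1)
The row with r = 1 (the gcd) gives the Bezout coefficients s = 2, t = -7.
Result: 312 · (2) + 89 · (-7) = 1.

gcd(312, 89) = 1; s = 2, t = -7 (check: 312·2 + 89·(-7) = 1).


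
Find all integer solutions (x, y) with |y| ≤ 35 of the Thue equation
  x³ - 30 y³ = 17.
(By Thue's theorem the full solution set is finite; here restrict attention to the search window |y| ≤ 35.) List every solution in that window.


The equation is x³ - 30y³ = 17. For fixed y, x³ = 30·y³ + 17, so a solution requires the RHS to be a perfect cube.
Strategy: iterate y from -35 to 35, compute RHS = 30·y³ + 17, and check whether it is a (positive or negative) perfect cube.
Check small values of y:
  y = 0: RHS = 17 is not a perfect cube.
  y = 1: RHS = 47 is not a perfect cube.
  y = -1: RHS = -13 is not a perfect cube.
  y = 2: RHS = 257 is not a perfect cube.
  y = -2: RHS = -223 is not a perfect cube.
  y = 3: RHS = 827 is not a perfect cube.
  y = -3: RHS = -793 is not a perfect cube.
Continuing the search up to |y| = 35 finds no solutions either.
No (x, y) in the scanned range satisfies the equation.

No integer solutions with |y| ≤ 35.


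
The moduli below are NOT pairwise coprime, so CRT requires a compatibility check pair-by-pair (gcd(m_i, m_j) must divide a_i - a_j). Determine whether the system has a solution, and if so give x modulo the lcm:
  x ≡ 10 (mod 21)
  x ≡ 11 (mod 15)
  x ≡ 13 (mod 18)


Moduli 21, 15, 18 are not pairwise coprime, so CRT works modulo lcm(m_i) when all pairwise compatibility conditions hold.
Pairwise compatibility: gcd(m_i, m_j) must divide a_i - a_j for every pair.
Merge one congruence at a time:
  Start: x ≡ 10 (mod 21).
  Combine with x ≡ 11 (mod 15): gcd(21, 15) = 3, and 11 - 10 = 1 is NOT divisible by 3.
    ⇒ system is inconsistent (no integer solution).

No solution (the system is inconsistent).


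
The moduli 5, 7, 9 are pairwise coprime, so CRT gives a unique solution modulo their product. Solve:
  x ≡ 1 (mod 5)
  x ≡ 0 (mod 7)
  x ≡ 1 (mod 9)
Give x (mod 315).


Moduli 5, 7, 9 are pairwise coprime; by CRT there is a unique solution modulo M = 5 · 7 · 9 = 315.
Solve pairwise, accumulating the modulus:
  Start with x ≡ 1 (mod 5).
  Combine with x ≡ 0 (mod 7): since gcd(5, 7) = 1, we get a unique residue mod 35.
    Write x = 1 + 5·t and substitute into x ≡ 0 (mod 7): 5·t ≡ 0 − 1 = -1 (mod 7).
    Reduce coefficients mod 7: 5·t ≡ 6 (mod 7).
    The inverse of 5 mod 7 is 3 (since 5·3 = 15 = 2·7 + 1), so t ≡ 3·6 = 18 ≡ 4 (mod 7).
    Then x = 1 + 5·4 = 21, valid modulo lcm(5, 7) = 35: x ≡ 21 (mod 35).
  Combine with x ≡ 1 (mod 9): since gcd(35, 9) = 1, we get a unique residue mod 315.
    Write x = 21 + 35·t and substitute into x ≡ 1 (mod 9): 35·t ≡ 1 − 21 = -20 (mod 9).
    Reduce coefficients mod 9: 8·t ≡ 7 (mod 9).
    The inverse of 8 mod 9 is 8 (since 8·8 = 64 = 7·9 + 1), so t ≡ 8·7 = 56 ≡ 2 (mod 9).
    Then x = 21 + 35·2 = 91, valid modulo lcm(35, 9) = 315: x ≡ 91 (mod 315).
Verify: 91 mod 5 = 1 ✓, 91 mod 7 = 0 ✓, 91 mod 9 = 1 ✓.

x ≡ 91 (mod 315).


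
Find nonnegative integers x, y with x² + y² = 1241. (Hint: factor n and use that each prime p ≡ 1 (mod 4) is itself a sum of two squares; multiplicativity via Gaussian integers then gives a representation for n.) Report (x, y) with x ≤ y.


Step 1: Factor n = 1241 = 17 · 73.
Step 2: Check the mod-4 condition on each prime factor: 17 ≡ 1 (mod 4), exponent 1; 73 ≡ 1 (mod 4), exponent 1.
All primes ≡ 3 (mod 4) appear to even exponent (or don't appear), so by the two-squares theorem n IS expressible as a sum of two squares.
Step 3: Build a representation. Here n = 17 · 73 is a product of primes ≡ 1 (mod 4). Each prime p ≡ 1 (mod 4) is itself a sum of two squares; find a² by testing p − a² for a perfect square:
  17: 17 − 1² = 16 = 4² ⇒ 17 = 1² + 4².
  73: 73 − 1² = 72, 73 − 2² = 69, 73 − 3² = 64 = 8² ⇒ 73 = 3² + 8².
  Combine using the Brahmagupta–Fibonacci identity (a² + b²)(c² + d²) = (ac − bd)² + (ad + bc)² = (ac + bd)² + (ad − bc)²:
  17 · 73 = 1241: from (1² + 4²)(3² + 8²), take (1·3 − 4·8, 1·8 + 4·3) = (3 − 32, 8 + 12) = (-29, 20); dropping signs (only squares matter) gives (29, 20); check 29² + 20² = 841 + 400 = 1241 ✓.
Step 4: Order so x ≤ y and verify: 20² + 29² = 400 + 841 = 1241 = n. ✓

n = 1241 = 20² + 29² (one valid representation with x ≤ y).


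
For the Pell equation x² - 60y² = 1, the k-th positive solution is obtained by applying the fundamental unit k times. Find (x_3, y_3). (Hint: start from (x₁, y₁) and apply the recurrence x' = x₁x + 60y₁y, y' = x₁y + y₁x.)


Step 1: Find the fundamental solution (x₁, y₁) of x² - 60y² = 1.
  Expand √60 as a continued fraction. a₀ = ⌊√60⌋ = 7; iterate m_{k+1} = d_k·a_k − m_k, d_{k+1} = (60 − m_{k+1}²)/d_k, a_{k+1} = ⌊(a₀ + m_{k+1})/d_{k+1}⌋ (starting m₀ = 0, d₀ = 1), with convergents p_k = a_k·p_{k-1} + p_{k-2}, q_k = a_k·q_{k-1} + q_{k-2} (p₋₁ = 1, q₋₁ = 0):
  k = 0: a₀ = 7; p₀/q₀ = 7/1; p₀² − 60·q₀² = 49 − 60 = -11.
  k = 1: m = 7, d = 11, a = ⌊(7 + 7)/11⌋ = 1; p/q = (1·7 + 1)/(1·1 + 0) = 8/1; p² − 60·q² = 64 − 60 = 4.
  k = 2: m = 4, d = 4, a = ⌊(7 + 4)/4⌋ = 2; p/q = (2·8 + 7)/(2·1 + 1) = 23/3; p² − 60·q² = 529 − 540 = -11.
  k = 3: m = 4, d = 11, a = ⌊(7 + 4)/11⌋ = 1; p/q = (1·23 + 8)/(1·3 + 1) = 31/4; p² − 60·q² = 961 − 960 = 1.
  The first convergent with p² − 60·q² = 1 gives the fundamental solution (x₁, y₁) = (31, 4).
Step 2: Apply the recurrence (x_{n+1}, y_{n+1}) = (x₁x_n + 60y₁y_n, x₁y_n + y₁x_n) repeatedly.
  From (x_1, y_1) = (31, 4): x_2 = 31·31 + 60·4·4 = 1921; y_2 = 31·4 + 4·31 = 248.
  From (x_2, y_2) = (1921, 248): x_3 = 31·1921 + 60·4·248 = 119071; y_3 = 31·248 + 4·1921 = 15372.
Step 3: Verify x_3² - 60·y_3² = 14177903041 - 14177903040 = 1 (should be 1). ✓

(x_1, y_1) = (31, 4); (x_3, y_3) = (119071, 15372).


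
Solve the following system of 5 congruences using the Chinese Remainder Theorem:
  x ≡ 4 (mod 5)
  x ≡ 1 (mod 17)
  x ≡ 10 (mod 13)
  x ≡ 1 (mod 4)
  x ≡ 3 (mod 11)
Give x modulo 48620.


Product of moduli M = 5 · 17 · 13 · 4 · 11 = 48620.
Merge one congruence at a time:
  Start: x ≡ 4 (mod 5).
  Combine with x ≡ 1 (mod 17); new modulus lcm = 85.
    Write x = 4 + 5·t and substitute into x ≡ 1 (mod 17): 5·t ≡ 1 − 4 = -3 (mod 17).
    Reduce coefficients mod 17: 5·t ≡ 14 (mod 17).
    The inverse of 5 mod 17 is 7 (since 5·7 = 35 = 2·17 + 1), so t ≡ 7·14 = 98 ≡ 13 (mod 17).
    Then x = 4 + 5·13 = 69, valid modulo lcm(5, 17) = 85: x ≡ 69 (mod 85).
  Combine with x ≡ 10 (mod 13); new modulus lcm = 1105.
    Write x = 69 + 85·t and substitute into x ≡ 10 (mod 13): 85·t ≡ 10 − 69 = -59 (mod 13).
    Reduce coefficients mod 13: 7·t ≡ 6 (mod 13).
    The inverse of 7 mod 13 is 2 (since 7·2 = 14 = 1·13 + 1), so t ≡ 2·6 = 12 ≡ 12 (mod 13).
    Then x = 69 + 85·12 = 1089, valid modulo lcm(85, 13) = 1105: x ≡ 1089 (mod 1105).
  Combine with x ≡ 1 (mod 4); new modulus lcm = 4420.
    Write x = 1089 + 1105·t and substitute into x ≡ 1 (mod 4): 1105·t ≡ 1 − 1089 = -1088 (mod 4).
    Reduce coefficients mod 4: 1·t ≡ 0 (mod 4).
    So t ≡ 0 (mod 4).
    Then x = 1089 + 1105·0 = 1089, valid modulo lcm(1105, 4) = 4420: x ≡ 1089 (mod 4420).
  Combine with x ≡ 3 (mod 11); new modulus lcm = 48620.
    Write x = 1089 + 4420·t and substitute into x ≡ 3 (mod 11): 4420·t ≡ 3 − 1089 = -1086 (mod 11).
    Reduce coefficients mod 11: 9·t ≡ 3 (mod 11).
    The inverse of 9 mod 11 is 5 (since 9·5 = 45 = 4·11 + 1), so t ≡ 5·3 = 15 ≡ 4 (mod 11).
    Then x = 1089 + 4420·4 = 18769, valid modulo lcm(4420, 11) = 48620: x ≡ 18769 (mod 48620).
Verify against each original: 18769 mod 5 = 4, 18769 mod 17 = 1, 18769 mod 13 = 10, 18769 mod 4 = 1, 18769 mod 11 = 3.

x ≡ 18769 (mod 48620).


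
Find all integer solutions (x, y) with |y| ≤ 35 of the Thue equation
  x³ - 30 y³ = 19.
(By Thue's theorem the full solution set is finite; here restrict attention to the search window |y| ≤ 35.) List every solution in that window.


The equation is x³ - 30y³ = 19. For fixed y, x³ = 30·y³ + 19, so a solution requires the RHS to be a perfect cube.
Strategy: iterate y from -35 to 35, compute RHS = 30·y³ + 19, and check whether it is a (positive or negative) perfect cube.
Check small values of y:
  y = 0: RHS = 19 is not a perfect cube.
  y = 1: RHS = 49 is not a perfect cube.
  y = -1: RHS = -11 is not a perfect cube.
  y = 2: RHS = 259 is not a perfect cube.
  y = -2: RHS = -221 is not a perfect cube.
  y = 3: RHS = 829 is not a perfect cube.
  y = -3: RHS = -791 is not a perfect cube.
Continuing the search up to |y| = 35 finds no solutions either.
No (x, y) in the scanned range satisfies the equation.

No integer solutions with |y| ≤ 35.


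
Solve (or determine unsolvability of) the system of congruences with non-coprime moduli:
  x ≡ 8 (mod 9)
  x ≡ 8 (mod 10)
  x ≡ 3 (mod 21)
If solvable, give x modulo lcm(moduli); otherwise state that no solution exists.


Moduli 9, 10, 21 are not pairwise coprime, so CRT works modulo lcm(m_i) when all pairwise compatibility conditions hold.
Pairwise compatibility: gcd(m_i, m_j) must divide a_i - a_j for every pair.
Merge one congruence at a time:
  Start: x ≡ 8 (mod 9).
  Combine with x ≡ 8 (mod 10): gcd(9, 10) = 1; 8 - 8 = 0, which IS divisible by 1, so compatible.
    Write x = 8 + 9·t and substitute into x ≡ 8 (mod 10): 9·t ≡ 8 − 8 = 0 (mod 10).
    The inverse of 9 mod 10 is 9 (since 9·9 = 81 = 8·10 + 1), so t ≡ 9·0 = 0 ≡ 0 (mod 10).
    Then x = 8 + 9·0 = 8, valid modulo lcm(9, 10) = 90: x ≡ 8 (mod 90).
  Combine with x ≡ 3 (mod 21): gcd(90, 21) = 3, and 3 - 8 = -5 is NOT divisible by 3.
    ⇒ system is inconsistent (no integer solution).

No solution (the system is inconsistent).


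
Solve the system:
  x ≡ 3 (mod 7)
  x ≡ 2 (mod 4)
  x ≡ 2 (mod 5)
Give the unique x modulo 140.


Moduli 7, 4, 5 are pairwise coprime; by CRT there is a unique solution modulo M = 7 · 4 · 5 = 140.
Solve pairwise, accumulating the modulus:
  Start with x ≡ 3 (mod 7).
  Combine with x ≡ 2 (mod 4): since gcd(7, 4) = 1, we get a unique residue mod 28.
    Write x = 3 + 7·t and substitute into x ≡ 2 (mod 4): 7·t ≡ 2 − 3 = -1 (mod 4).
    Reduce coefficients mod 4: 3·t ≡ 3 (mod 4).
    The inverse of 3 mod 4 is 3 (since 3·3 = 9 = 2·4 + 1), so t ≡ 3·3 = 9 ≡ 1 (mod 4).
    Then x = 3 + 7·1 = 10, valid modulo lcm(7, 4) = 28: x ≡ 10 (mod 28).
  Combine with x ≡ 2 (mod 5): since gcd(28, 5) = 1, we get a unique residue mod 140.
    Write x = 10 + 28·t and substitute into x ≡ 2 (mod 5): 28·t ≡ 2 − 10 = -8 (mod 5).
    Reduce coefficients mod 5: 3·t ≡ 2 (mod 5).
    The inverse of 3 mod 5 is 2 (since 3·2 = 6 = 1·5 + 1), so t ≡ 2·2 = 4 ≡ 4 (mod 5).
    Then x = 10 + 28·4 = 122, valid modulo lcm(28, 5) = 140: x ≡ 122 (mod 140).
Verify: 122 mod 7 = 3 ✓, 122 mod 4 = 2 ✓, 122 mod 5 = 2 ✓.

x ≡ 122 (mod 140).


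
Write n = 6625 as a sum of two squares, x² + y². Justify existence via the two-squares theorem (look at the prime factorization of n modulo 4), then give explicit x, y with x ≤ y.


Step 1: Factor n = 6625 = 5^3 · 53.
Step 2: Check the mod-4 condition on each prime factor: 5 ≡ 1 (mod 4), exponent 3; 53 ≡ 1 (mod 4), exponent 1.
All primes ≡ 3 (mod 4) appear to even exponent (or don't appear), so by the two-squares theorem n IS expressible as a sum of two squares.
Step 3: Build a representation. Group n = k² · m with k = 5 and m = 5 · 53 = 265 (a product of primes ≡ 1 (mod 4)); a representation of m scales to one of n via (k·x)² + (k·y)² = k²(x² + y²). Each prime p ≡ 1 (mod 4) is itself a sum of two squares; find a² by testing p − a² for a perfect square:
  5: 5 − 1² = 4 = 2² ⇒ 5 = 1² + 2².
  53: 53 − 1² = 52, 53 − 2² = 49 = 7² ⇒ 53 = 2² + 7².
  Combine using the Brahmagupta–Fibonacci identity (a² + b²)(c² + d²) = (ac − bd)² + (ad + bc)² = (ac + bd)² + (ad − bc)²:
  5 · 53 = 265: from (1² + 2²)(2² + 7²), take (1·2 − 2·7, 1·7 + 2·2) = (2 − 14, 7 + 4) = (-12, 11); dropping signs (only squares matter) gives (12, 11); check 12² + 11² = 144 + 121 = 265 ✓.
  Scale by k = 5: (5·12, 5·11) = (60, 55).
Step 4: Order so x ≤ y and verify: 55² + 60² = 3025 + 3600 = 6625 = n. ✓

n = 6625 = 55² + 60² (one valid representation with x ≤ y).


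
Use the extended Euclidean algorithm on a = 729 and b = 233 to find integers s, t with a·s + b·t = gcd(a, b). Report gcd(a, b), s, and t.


Euclidean algorithm on (729, 233) — divide until remainder is 0:
  729 = 3 · 233 + 30
  233 = 7 · 30 + 23
  30 = 1 · 23 + 7
  23 = 3 · 7 + 2
  7 = 3 · 2 + 1
  2 = 2 · 1 + 0
gcd(729, 233) = 1.
Track Bezout coefficients alongside the remainders: start with r₀ = 729 = a·1 + b·0 (s = 1, t = 0) and r₁ = 233 = a·0 + b·1 (s = 0, t = 1); each new remainder r_{k+1} = r_{k-1} − q_k·r_k inherits s_{k+1} = s_{k-1} − q_k·s_k, t_{k+1} = t_{k-1} − q_k·t_k, so r_k = a·s_k + b·t_k at every step:
  q = 3: r = 30, s = 1 − 3·0 = 1, t = 0 − 3·1 = -3  (check: 729·1 + 233·(-3) = 30)
  q = 7: r = 23, s = 0 − 7·1 = -7, t = 1 − 7·(-3) = 22  (check: 729·(-7) + 233·22 = 23)
  q = 1: r = 7, s = 1 − 1·(-7) = 8, t = -3 − 1·22 = -25  (check: 729·8 + 233·(-25) = 7)
  q = 3: r = 2, s = -7 − 3·8 = -31, t = 22 − 3·(-25) = 97  (check: 729·(-31) + 233·97 = 2)
  q = 3: r = 1, s = 8 − 3·(-31) = 101, t = -25 − 3·97 = -316  (check: 729·101 + 233·(-316) = 1)
The row with r = 1 (the gcd) gives the Bezout coefficients s = 101, t = -316.
Result: 729 · (101) + 233 · (-316) = 1.

gcd(729, 233) = 1; s = 101, t = -316 (check: 729·101 + 233·(-316) = 1).


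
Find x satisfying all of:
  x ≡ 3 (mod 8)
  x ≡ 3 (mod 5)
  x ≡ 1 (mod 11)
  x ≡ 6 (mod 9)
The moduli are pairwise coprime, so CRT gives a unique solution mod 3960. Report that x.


Product of moduli M = 8 · 5 · 11 · 9 = 3960.
Merge one congruence at a time:
  Start: x ≡ 3 (mod 8).
  Combine with x ≡ 3 (mod 5); new modulus lcm = 40.
    Write x = 3 + 8·t and substitute into x ≡ 3 (mod 5): 8·t ≡ 3 − 3 = 0 (mod 5).
    Reduce coefficients mod 5: 3·t ≡ 0 (mod 5).
    The inverse of 3 mod 5 is 2 (since 3·2 = 6 = 1·5 + 1), so t ≡ 2·0 = 0 ≡ 0 (mod 5).
    Then x = 3 + 8·0 = 3, valid modulo lcm(8, 5) = 40: x ≡ 3 (mod 40).
  Combine with x ≡ 1 (mod 11); new modulus lcm = 440.
    Write x = 3 + 40·t and substitute into x ≡ 1 (mod 11): 40·t ≡ 1 − 3 = -2 (mod 11).
    Reduce coefficients mod 11: 7·t ≡ 9 (mod 11).
    The inverse of 7 mod 11 is 8 (since 7·8 = 56 = 5·11 + 1), so t ≡ 8·9 = 72 ≡ 6 (mod 11).
    Then x = 3 + 40·6 = 243, valid modulo lcm(40, 11) = 440: x ≡ 243 (mod 440).
  Combine with x ≡ 6 (mod 9); new modulus lcm = 3960.
    Write x = 243 + 440·t and substitute into x ≡ 6 (mod 9): 440·t ≡ 6 − 243 = -237 (mod 9).
    Reduce coefficients mod 9: 8·t ≡ 6 (mod 9).
    The inverse of 8 mod 9 is 8 (since 8·8 = 64 = 7·9 + 1), so t ≡ 8·6 = 48 ≡ 3 (mod 9).
    Then x = 243 + 440·3 = 1563, valid modulo lcm(440, 9) = 3960: x ≡ 1563 (mod 3960).
Verify against each original: 1563 mod 8 = 3, 1563 mod 5 = 3, 1563 mod 11 = 1, 1563 mod 9 = 6.

x ≡ 1563 (mod 3960).


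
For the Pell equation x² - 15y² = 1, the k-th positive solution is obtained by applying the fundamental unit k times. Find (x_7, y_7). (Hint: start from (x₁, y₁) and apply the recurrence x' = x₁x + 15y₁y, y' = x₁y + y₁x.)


Step 1: Find the fundamental solution (x₁, y₁) of x² - 15y² = 1.
  Expand √15 as a continued fraction. a₀ = ⌊√15⌋ = 3; iterate m_{k+1} = d_k·a_k − m_k, d_{k+1} = (15 − m_{k+1}²)/d_k, a_{k+1} = ⌊(a₀ + m_{k+1})/d_{k+1}⌋ (starting m₀ = 0, d₀ = 1), with convergents p_k = a_k·p_{k-1} + p_{k-2}, q_k = a_k·q_{k-1} + q_{k-2} (p₋₁ = 1, q₋₁ = 0):
  k = 0: a₀ = 3; p₀/q₀ = 3/1; p₀² − 15·q₀² = 9 − 15 = -6.
  k = 1: m = 3, d = 6, a = ⌊(3 + 3)/6⌋ = 1; p/q = (1·3 + 1)/(1·1 + 0) = 4/1; p² − 15·q² = 16 − 15 = 1.
  The first convergent with p² − 15·q² = 1 gives the fundamental solution (x₁, y₁) = (4, 1).
Step 2: Apply the recurrence (x_{n+1}, y_{n+1}) = (x₁x_n + 15y₁y_n, x₁y_n + y₁x_n) repeatedly.
  From (x_1, y_1) = (4, 1): x_2 = 4·4 + 15·1·1 = 31; y_2 = 4·1 + 1·4 = 8.
  From (x_2, y_2) = (31, 8): x_3 = 4·31 + 15·1·8 = 244; y_3 = 4·8 + 1·31 = 63.
  From (x_3, y_3) = (244, 63): x_4 = 4·244 + 15·1·63 = 1921; y_4 = 4·63 + 1·244 = 496.
  From (x_4, y_4) = (1921, 496): x_5 = 4·1921 + 15·1·496 = 15124; y_5 = 4·496 + 1·1921 = 3905.
  From (x_5, y_5) = (15124, 3905): x_6 = 4·15124 + 15·1·3905 = 119071; y_6 = 4·3905 + 1·15124 = 30744.
  From (x_6, y_6) = (119071, 30744): x_7 = 4·119071 + 15·1·30744 = 937444; y_7 = 4·30744 + 1·119071 = 242047.
Step 3: Verify x_7² - 15·y_7² = 878801253136 - 878801253135 = 1 (should be 1). ✓

(x_1, y_1) = (4, 1); (x_7, y_7) = (937444, 242047).


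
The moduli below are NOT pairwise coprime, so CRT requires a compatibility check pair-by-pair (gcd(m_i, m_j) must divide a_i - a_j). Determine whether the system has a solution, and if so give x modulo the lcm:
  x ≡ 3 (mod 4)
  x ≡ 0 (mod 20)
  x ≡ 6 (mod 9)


Moduli 4, 20, 9 are not pairwise coprime, so CRT works modulo lcm(m_i) when all pairwise compatibility conditions hold.
Pairwise compatibility: gcd(m_i, m_j) must divide a_i - a_j for every pair.
Merge one congruence at a time:
  Start: x ≡ 3 (mod 4).
  Combine with x ≡ 0 (mod 20): gcd(4, 20) = 4, and 0 - 3 = -3 is NOT divisible by 4.
    ⇒ system is inconsistent (no integer solution).

No solution (the system is inconsistent).


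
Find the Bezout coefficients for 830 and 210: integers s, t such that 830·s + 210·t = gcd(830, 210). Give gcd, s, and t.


Euclidean algorithm on (830, 210) — divide until remainder is 0:
  830 = 3 · 210 + 200
  210 = 1 · 200 + 10
  200 = 20 · 10 + 0
gcd(830, 210) = 10.
Track Bezout coefficients alongside the remainders: start with r₀ = 830 = a·1 + b·0 (s = 1, t = 0) and r₁ = 210 = a·0 + b·1 (s = 0, t = 1); each new remainder r_{k+1} = r_{k-1} − q_k·r_k inherits s_{k+1} = s_{k-1} − q_k·s_k, t_{k+1} = t_{k-1} − q_k·t_k, so r_k = a·s_k + b·t_k at every step:
  q = 3: r = 200, s = 1 − 3·0 = 1, t = 0 − 3·1 = -3  (check: 830·1 + 210·(-3) = 200)
  q = 1: r = 10, s = 0 − 1·1 = -1, t = 1 − 1·(-3) = 4  (check: 830·(-1) + 210·4 = 10)
The row with r = 10 (the gcd) gives the Bezout coefficients s = -1, t = 4.
Result: 830 · (-1) + 210 · (4) = 10.

gcd(830, 210) = 10; s = -1, t = 4 (check: 830·(-1) + 210·4 = 10).


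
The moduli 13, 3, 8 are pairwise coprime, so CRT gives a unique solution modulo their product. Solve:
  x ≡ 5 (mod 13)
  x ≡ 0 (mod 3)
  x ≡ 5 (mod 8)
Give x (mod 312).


Moduli 13, 3, 8 are pairwise coprime; by CRT there is a unique solution modulo M = 13 · 3 · 8 = 312.
Solve pairwise, accumulating the modulus:
  Start with x ≡ 5 (mod 13).
  Combine with x ≡ 0 (mod 3): since gcd(13, 3) = 1, we get a unique residue mod 39.
    Write x = 5 + 13·t and substitute into x ≡ 0 (mod 3): 13·t ≡ 0 − 5 = -5 (mod 3).
    Reduce coefficients mod 3: 1·t ≡ 1 (mod 3).
    So t ≡ 1 (mod 3).
    Then x = 5 + 13·1 = 18, valid modulo lcm(13, 3) = 39: x ≡ 18 (mod 39).
  Combine with x ≡ 5 (mod 8): since gcd(39, 8) = 1, we get a unique residue mod 312.
    Write x = 18 + 39·t and substitute into x ≡ 5 (mod 8): 39·t ≡ 5 − 18 = -13 (mod 8).
    Reduce coefficients mod 8: 7·t ≡ 3 (mod 8).
    The inverse of 7 mod 8 is 7 (since 7·7 = 49 = 6·8 + 1), so t ≡ 7·3 = 21 ≡ 5 (mod 8).
    Then x = 18 + 39·5 = 213, valid modulo lcm(39, 8) = 312: x ≡ 213 (mod 312).
Verify: 213 mod 13 = 5 ✓, 213 mod 3 = 0 ✓, 213 mod 8 = 5 ✓.

x ≡ 213 (mod 312).


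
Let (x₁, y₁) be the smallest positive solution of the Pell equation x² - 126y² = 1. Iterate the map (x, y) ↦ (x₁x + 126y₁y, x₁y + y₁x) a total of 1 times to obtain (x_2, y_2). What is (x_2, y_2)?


Step 1: Find the fundamental solution (x₁, y₁) of x² - 126y² = 1.
  Expand √126 as a continued fraction. a₀ = ⌊√126⌋ = 11; iterate m_{k+1} = d_k·a_k − m_k, d_{k+1} = (126 − m_{k+1}²)/d_k, a_{k+1} = ⌊(a₀ + m_{k+1})/d_{k+1}⌋ (starting m₀ = 0, d₀ = 1), with convergents p_k = a_k·p_{k-1} + p_{k-2}, q_k = a_k·q_{k-1} + q_{k-2} (p₋₁ = 1, q₋₁ = 0):
  k = 0: a₀ = 11; p₀/q₀ = 11/1; p₀² − 126·q₀² = 121 − 126 = -5.
  k = 1: m = 11, d = 5, a = ⌊(11 + 11)/5⌋ = 4; p/q = (4·11 + 1)/(4·1 + 0) = 45/4; p² − 126·q² = 2025 − 2016 = 9.
  k = 2: m = 9, d = 9, a = ⌊(11 + 9)/9⌋ = 2; p/q = (2·45 + 11)/(2·4 + 1) = 101/9; p² − 126·q² = 10201 − 10206 = -5.
  k = 3: m = 9, d = 5, a = ⌊(11 + 9)/5⌋ = 4; p/q = (4·101 + 45)/(4·9 + 4) = 449/40; p² − 126·q² = 201601 − 201600 = 1.
  The first convergent with p² − 126·q² = 1 gives the fundamental solution (x₁, y₁) = (449, 40).
Step 2: Apply the recurrence (x_{n+1}, y_{n+1}) = (x₁x_n + 126y₁y_n, x₁y_n + y₁x_n) repeatedly.
  From (x_1, y_1) = (449, 40): x_2 = 449·449 + 126·40·40 = 403201; y_2 = 449·40 + 40·449 = 35920.
Step 3: Verify x_2² - 126·y_2² = 162571046401 - 162571046400 = 1 (should be 1). ✓

(x_1, y_1) = (449, 40); (x_2, y_2) = (403201, 35920).


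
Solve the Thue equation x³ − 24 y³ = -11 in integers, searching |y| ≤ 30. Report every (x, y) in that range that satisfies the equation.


The equation is x³ - 24y³ = -11. For fixed y, x³ = 24·y³ − 11, so a solution requires the RHS to be a perfect cube.
Strategy: iterate y from -30 to 30, compute RHS = 24·y³ − 11, and check whether it is a (positive or negative) perfect cube.
Check small values of y:
  y = 0: RHS = -11 is not a perfect cube.
  y = 1: RHS = 13 is not a perfect cube.
  y = -1: RHS = -35 is not a perfect cube.
  y = 2: RHS = 181 is not a perfect cube.
  y = -2: RHS = -203 is not a perfect cube.
  y = 3: RHS = 637 is not a perfect cube.
  y = -3: RHS = -659 is not a perfect cube.
Continuing the search up to |y| = 30 finds no solutions either.
No (x, y) in the scanned range satisfies the equation.

No integer solutions with |y| ≤ 30.


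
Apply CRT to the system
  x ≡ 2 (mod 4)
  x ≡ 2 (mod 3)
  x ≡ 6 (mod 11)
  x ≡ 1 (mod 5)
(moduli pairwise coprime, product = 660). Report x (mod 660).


Product of moduli M = 4 · 3 · 11 · 5 = 660.
Merge one congruence at a time:
  Start: x ≡ 2 (mod 4).
  Combine with x ≡ 2 (mod 3); new modulus lcm = 12.
    Write x = 2 + 4·t and substitute into x ≡ 2 (mod 3): 4·t ≡ 2 − 2 = 0 (mod 3).
    Reduce coefficients mod 3: 1·t ≡ 0 (mod 3).
    So t ≡ 0 (mod 3).
    Then x = 2 + 4·0 = 2, valid modulo lcm(4, 3) = 12: x ≡ 2 (mod 12).
  Combine with x ≡ 6 (mod 11); new modulus lcm = 132.
    Write x = 2 + 12·t and substitute into x ≡ 6 (mod 11): 12·t ≡ 6 − 2 = 4 (mod 11).
    Reduce coefficients mod 11: 1·t ≡ 4 (mod 11).
    So t ≡ 4 (mod 11).
    Then x = 2 + 12·4 = 50, valid modulo lcm(12, 11) = 132: x ≡ 50 (mod 132).
  Combine with x ≡ 1 (mod 5); new modulus lcm = 660.
    Write x = 50 + 132·t and substitute into x ≡ 1 (mod 5): 132·t ≡ 1 − 50 = -49 (mod 5).
    Reduce coefficients mod 5: 2·t ≡ 1 (mod 5).
    The inverse of 2 mod 5 is 3 (since 2·3 = 6 = 1·5 + 1), so t ≡ 3·1 = 3 ≡ 3 (mod 5).
    Then x = 50 + 132·3 = 446, valid modulo lcm(132, 5) = 660: x ≡ 446 (mod 660).
Verify against each original: 446 mod 4 = 2, 446 mod 3 = 2, 446 mod 11 = 6, 446 mod 5 = 1.

x ≡ 446 (mod 660).


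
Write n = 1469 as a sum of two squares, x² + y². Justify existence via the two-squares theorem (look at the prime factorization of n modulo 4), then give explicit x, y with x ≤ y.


Step 1: Factor n = 1469 = 13 · 113.
Step 2: Check the mod-4 condition on each prime factor: 13 ≡ 1 (mod 4), exponent 1; 113 ≡ 1 (mod 4), exponent 1.
All primes ≡ 3 (mod 4) appear to even exponent (or don't appear), so by the two-squares theorem n IS expressible as a sum of two squares.
Step 3: Build a representation. Here n = 13 · 113 is a product of primes ≡ 1 (mod 4). Each prime p ≡ 1 (mod 4) is itself a sum of two squares; find a² by testing p − a² for a perfect square:
  13: 13 − 1² = 12, 13 − 2² = 9 = 3² ⇒ 13 = 2² + 3².
  113: 113 − 1² = 112, 113 − 2² = 109, 113 − 3² = 104, 113 − 4² = 97, 113 − 5² = 88, 113 − 6² = 77, 113 − 7² = 64 = 8² ⇒ 113 = 7² + 8².
  Combine using the Brahmagupta–Fibonacci identity (a² + b²)(c² + d²) = (ac − bd)² + (ad + bc)² = (ac + bd)² + (ad − bc)²:
  13 · 113 = 1469: from (2² + 3²)(7² + 8²), take (2·7 − 3·8, 2·8 + 3·7) = (14 − 24, 16 + 21) = (-10, 37); dropping signs (only squares matter) gives (10, 37); check 10² + 37² = 100 + 1369 = 1469 ✓.
Step 4: Order so x ≤ y and verify: 10² + 37² = 100 + 1369 = 1469 = n. ✓

n = 1469 = 10² + 37² (one valid representation with x ≤ y).


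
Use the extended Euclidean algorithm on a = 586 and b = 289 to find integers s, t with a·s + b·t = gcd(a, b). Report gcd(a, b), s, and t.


Euclidean algorithm on (586, 289) — divide until remainder is 0:
  586 = 2 · 289 + 8
  289 = 36 · 8 + 1
  8 = 8 · 1 + 0
gcd(586, 289) = 1.
Track Bezout coefficients alongside the remainders: start with r₀ = 586 = a·1 + b·0 (s = 1, t = 0) and r₁ = 289 = a·0 + b·1 (s = 0, t = 1); each new remainder r_{k+1} = r_{k-1} − q_k·r_k inherits s_{k+1} = s_{k-1} − q_k·s_k, t_{k+1} = t_{k-1} − q_k·t_k, so r_k = a·s_k + b·t_k at every step:
  q = 2: r = 8, s = 1 − 2·0 = 1, t = 0 − 2·1 = -2  (check: 586·1 + 289·(-2) = 8)
  q = 36: r = 1, s = 0 − 36·1 = -36, t = 1 − 36·(-2) = 73  (check: 586·(-36) + 289·73 = 1)
The row with r = 1 (the gcd) gives the Bezout coefficients s = -36, t = 73.
Result: 586 · (-36) + 289 · (73) = 1.

gcd(586, 289) = 1; s = -36, t = 73 (check: 586·(-36) + 289·73 = 1).


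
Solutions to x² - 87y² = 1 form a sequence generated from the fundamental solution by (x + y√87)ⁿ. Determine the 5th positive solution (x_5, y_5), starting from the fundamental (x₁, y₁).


Step 1: Find the fundamental solution (x₁, y₁) of x² - 87y² = 1.
  Expand √87 as a continued fraction. a₀ = ⌊√87⌋ = 9; iterate m_{k+1} = d_k·a_k − m_k, d_{k+1} = (87 − m_{k+1}²)/d_k, a_{k+1} = ⌊(a₀ + m_{k+1})/d_{k+1}⌋ (starting m₀ = 0, d₀ = 1), with convergents p_k = a_k·p_{k-1} + p_{k-2}, q_k = a_k·q_{k-1} + q_{k-2} (p₋₁ = 1, q₋₁ = 0):
  k = 0: a₀ = 9; p₀/q₀ = 9/1; p₀² − 87·q₀² = 81 − 87 = -6.
  k = 1: m = 9, d = 6, a = ⌊(9 + 9)/6⌋ = 3; p/q = (3·9 + 1)/(3·1 + 0) = 28/3; p² − 87·q² = 784 − 783 = 1.
  The first convergent with p² − 87·q² = 1 gives the fundamental solution (x₁, y₁) = (28, 3).
Step 2: Apply the recurrence (x_{n+1}, y_{n+1}) = (x₁x_n + 87y₁y_n, x₁y_n + y₁x_n) repeatedly.
  From (x_1, y_1) = (28, 3): x_2 = 28·28 + 87·3·3 = 1567; y_2 = 28·3 + 3·28 = 168.
  From (x_2, y_2) = (1567, 168): x_3 = 28·1567 + 87·3·168 = 87724; y_3 = 28·168 + 3·1567 = 9405.
  From (x_3, y_3) = (87724, 9405): x_4 = 28·87724 + 87·3·9405 = 4910977; y_4 = 28·9405 + 3·87724 = 526512.
  From (x_4, y_4) = (4910977, 526512): x_5 = 28·4910977 + 87·3·526512 = 274926988; y_5 = 28·526512 + 3·4910977 = 29475267.
Step 3: Verify x_5² - 87·y_5² = 75584848730752144 - 75584848730752143 = 1 (should be 1). ✓

(x_1, y_1) = (28, 3); (x_5, y_5) = (274926988, 29475267).


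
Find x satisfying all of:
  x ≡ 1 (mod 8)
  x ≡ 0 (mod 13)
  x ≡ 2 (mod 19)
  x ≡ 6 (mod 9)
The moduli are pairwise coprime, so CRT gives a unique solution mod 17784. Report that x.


Product of moduli M = 8 · 13 · 19 · 9 = 17784.
Merge one congruence at a time:
  Start: x ≡ 1 (mod 8).
  Combine with x ≡ 0 (mod 13); new modulus lcm = 104.
    Write x = 1 + 8·t and substitute into x ≡ 0 (mod 13): 8·t ≡ 0 − 1 = -1 (mod 13).
    Reduce coefficients mod 13: 8·t ≡ 12 (mod 13).
    The inverse of 8 mod 13 is 5 (since 8·5 = 40 = 3·13 + 1), so t ≡ 5·12 = 60 ≡ 8 (mod 13).
    Then x = 1 + 8·8 = 65, valid modulo lcm(8, 13) = 104: x ≡ 65 (mod 104).
  Combine with x ≡ 2 (mod 19); new modulus lcm = 1976.
    Write x = 65 + 104·t and substitute into x ≡ 2 (mod 19): 104·t ≡ 2 − 65 = -63 (mod 19).
    Reduce coefficients mod 19: 9·t ≡ 13 (mod 19).
    The inverse of 9 mod 19 is 17 (since 9·17 = 153 = 8·19 + 1), so t ≡ 17·13 = 221 ≡ 12 (mod 19).
    Then x = 65 + 104·12 = 1313, valid modulo lcm(104, 19) = 1976: x ≡ 1313 (mod 1976).
  Combine with x ≡ 6 (mod 9); new modulus lcm = 17784.
    Write x = 1313 + 1976·t and substitute into x ≡ 6 (mod 9): 1976·t ≡ 6 − 1313 = -1307 (mod 9).
    Reduce coefficients mod 9: 5·t ≡ 7 (mod 9).
    The inverse of 5 mod 9 is 2 (since 5·2 = 10 = 1·9 + 1), so t ≡ 2·7 = 14 ≡ 5 (mod 9).
    Then x = 1313 + 1976·5 = 11193, valid modulo lcm(1976, 9) = 17784: x ≡ 11193 (mod 17784).
Verify against each original: 11193 mod 8 = 1, 11193 mod 13 = 0, 11193 mod 19 = 2, 11193 mod 9 = 6.

x ≡ 11193 (mod 17784).


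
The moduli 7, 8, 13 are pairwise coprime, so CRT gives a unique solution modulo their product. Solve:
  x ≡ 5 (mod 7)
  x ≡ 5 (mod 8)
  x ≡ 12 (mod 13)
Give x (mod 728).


Moduli 7, 8, 13 are pairwise coprime; by CRT there is a unique solution modulo M = 7 · 8 · 13 = 728.
Solve pairwise, accumulating the modulus:
  Start with x ≡ 5 (mod 7).
  Combine with x ≡ 5 (mod 8): since gcd(7, 8) = 1, we get a unique residue mod 56.
    Write x = 5 + 7·t and substitute into x ≡ 5 (mod 8): 7·t ≡ 5 − 5 = 0 (mod 8).
    The inverse of 7 mod 8 is 7 (since 7·7 = 49 = 6·8 + 1), so t ≡ 7·0 = 0 ≡ 0 (mod 8).
    Then x = 5 + 7·0 = 5, valid modulo lcm(7, 8) = 56: x ≡ 5 (mod 56).
  Combine with x ≡ 12 (mod 13): since gcd(56, 13) = 1, we get a unique residue mod 728.
    Write x = 5 + 56·t and substitute into x ≡ 12 (mod 13): 56·t ≡ 12 − 5 = 7 (mod 13).
    Reduce coefficients mod 13: 4·t ≡ 7 (mod 13).
    The inverse of 4 mod 13 is 10 (since 4·10 = 40 = 3·13 + 1), so t ≡ 10·7 = 70 ≡ 5 (mod 13).
    Then x = 5 + 56·5 = 285, valid modulo lcm(56, 13) = 728: x ≡ 285 (mod 728).
Verify: 285 mod 7 = 5 ✓, 285 mod 8 = 5 ✓, 285 mod 13 = 12 ✓.

x ≡ 285 (mod 728).


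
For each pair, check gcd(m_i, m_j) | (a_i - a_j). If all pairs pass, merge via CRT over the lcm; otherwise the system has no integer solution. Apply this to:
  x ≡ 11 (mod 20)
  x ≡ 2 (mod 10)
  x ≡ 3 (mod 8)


Moduli 20, 10, 8 are not pairwise coprime, so CRT works modulo lcm(m_i) when all pairwise compatibility conditions hold.
Pairwise compatibility: gcd(m_i, m_j) must divide a_i - a_j for every pair.
Merge one congruence at a time:
  Start: x ≡ 11 (mod 20).
  Combine with x ≡ 2 (mod 10): gcd(20, 10) = 10, and 2 - 11 = -9 is NOT divisible by 10.
    ⇒ system is inconsistent (no integer solution).

No solution (the system is inconsistent).


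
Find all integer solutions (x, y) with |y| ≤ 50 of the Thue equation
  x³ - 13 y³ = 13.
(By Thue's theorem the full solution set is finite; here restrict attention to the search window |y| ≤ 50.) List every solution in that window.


The equation is x³ - 13y³ = 13. For fixed y, x³ = 13·y³ + 13, so a solution requires the RHS to be a perfect cube.
Strategy: iterate y from -50 to 50, compute RHS = 13·y³ + 13, and check whether it is a (positive or negative) perfect cube.
Check small values of y:
  y = 0: RHS = 13 is not a perfect cube.
  y = 1: RHS = 26 is not a perfect cube.
  y = -1: RHS = 0 = (0)³ ⇒ x = 0 works.
  y = 2: RHS = 117 is not a perfect cube.
  y = -2: RHS = -91 is not a perfect cube.
  y = 3: RHS = 364 is not a perfect cube.
  y = -3: RHS = -338 is not a perfect cube.
Continuing the search up to |y| = 50 finds no further solutions beyond those listed.
Collected solutions: (0, -1).

Solutions (with |y| ≤ 50): (0, -1).


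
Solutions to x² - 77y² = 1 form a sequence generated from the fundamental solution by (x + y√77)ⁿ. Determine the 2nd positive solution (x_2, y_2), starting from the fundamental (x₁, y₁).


Step 1: Find the fundamental solution (x₁, y₁) of x² - 77y² = 1.
  Expand √77 as a continued fraction. a₀ = ⌊√77⌋ = 8; iterate m_{k+1} = d_k·a_k − m_k, d_{k+1} = (77 − m_{k+1}²)/d_k, a_{k+1} = ⌊(a₀ + m_{k+1})/d_{k+1}⌋ (starting m₀ = 0, d₀ = 1), with convergents p_k = a_k·p_{k-1} + p_{k-2}, q_k = a_k·q_{k-1} + q_{k-2} (p₋₁ = 1, q₋₁ = 0):
  k = 0: a₀ = 8; p₀/q₀ = 8/1; p₀² − 77·q₀² = 64 − 77 = -13.
  k = 1: m = 8, d = 13, a = ⌊(8 + 8)/13⌋ = 1; p/q = (1·8 + 1)/(1·1 + 0) = 9/1; p² − 77·q² = 81 − 77 = 4.
  k = 2: m = 5, d = 4, a = ⌊(8 + 5)/4⌋ = 3; p/q = (3·9 + 8)/(3·1 + 1) = 35/4; p² − 77·q² = 1225 − 1232 = -7.
  k = 3: m = 7, d = 7, a = ⌊(8 + 7)/7⌋ = 2; p/q = (2·35 + 9)/(2·4 + 1) = 79/9; p² − 77·q² = 6241 − 6237 = 4.
  k = 4: m = 7, d = 4, a = ⌊(8 + 7)/4⌋ = 3; p/q = (3·79 + 35)/(3·9 + 4) = 272/31; p² − 77·q² = 73984 − 73997 = -13.
  k = 5: m = 5, d = 13, a = ⌊(8 + 5)/13⌋ = 1; p/q = (1·272 + 79)/(1·31 + 9) = 351/40; p² − 77·q² = 123201 − 123200 = 1.
  The first convergent with p² − 77·q² = 1 gives the fundamental solution (x₁, y₁) = (351, 40).
Step 2: Apply the recurrence (x_{n+1}, y_{n+1}) = (x₁x_n + 77y₁y_n, x₁y_n + y₁x_n) repeatedly.
  From (x_1, y_1) = (351, 40): x_2 = 351·351 + 77·40·40 = 246401; y_2 = 351·40 + 40·351 = 28080.
Step 3: Verify x_2² - 77·y_2² = 60713452801 - 60713452800 = 1 (should be 1). ✓

(x_1, y_1) = (351, 40); (x_2, y_2) = (246401, 28080).
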